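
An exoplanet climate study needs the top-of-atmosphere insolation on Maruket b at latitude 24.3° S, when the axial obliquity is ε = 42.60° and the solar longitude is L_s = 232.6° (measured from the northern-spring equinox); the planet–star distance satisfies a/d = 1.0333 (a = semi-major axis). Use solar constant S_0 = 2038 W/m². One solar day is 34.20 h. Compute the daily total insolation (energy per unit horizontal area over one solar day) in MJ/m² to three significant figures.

97.9 MJ/m²

Solar declination: sin δ = sin ε · sin L_s = sin 42.60° × sin 232.6° = -0.53772, so δ = -32.529°.
cos h₀ = −tan(-24.3°) tan(-32.529°) = -0.2880, h₀ = 1.8629 rad.
Bracket: h₀ sin ϕ sin δ + cos ϕ cos δ sin h₀ = 1.8629×-0.41151×-0.53772 + 0.91140×0.84312×0.95764 = 0.412217 + 0.735869 = 1.148086.
Inverse-square distance factor (a/d)² = 1.0333² = 1.067709.
Q̄ = (S_0/π) × 1.067709 × [bracket] = (2038/π) × 1.067709 × 1.148086 = 795.21 W/m².
Daily total = Q̄ × 34.20 h × 3600 s/h = 795.21 × 34.20 × 3600 / 10⁶ = 97.91 MJ/m².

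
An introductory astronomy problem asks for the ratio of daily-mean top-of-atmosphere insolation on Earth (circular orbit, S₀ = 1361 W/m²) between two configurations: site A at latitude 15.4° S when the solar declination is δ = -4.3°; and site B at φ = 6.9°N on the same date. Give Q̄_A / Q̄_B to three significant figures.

— Configuration A (φ=-15.4°):
cos H₀ = −tan(-15.4°) tan(-4.300°) = -0.0207, H₀ = 1.5915 rad.
Bracket: H₀ sin φ sin δ + cos φ cos δ sin H₀ = 1.5915×-0.26556×-0.07498 + 0.96410×0.99719×0.99979 = 0.031689 + 0.961189 = 0.992878.
Q̄ = (S₀/π) × [bracket] = (1361/π) × 0.992878 = 430.13 W/m².
— Configuration B (φ=+6.9°):
cos H₀ = −tan(+6.9°) tan(-4.300°) = 0.0091, H₀ = 1.5617 rad.
Bracket: H₀ sin φ sin δ + cos φ cos δ sin H₀ = 1.5617×0.12014×-0.07498 + 0.99276×0.99719×0.99996 = -0.014068 + 0.989931 = 0.975863.
Q̄ = (S₀/π) × [bracket] = (1361/π) × 0.975863 = 422.76 W/m².
Ratio Q̄_A / Q̄_B = 430.13 / 422.76 = 1.017.

Q̄_A / Q̄_B ≈ 1.02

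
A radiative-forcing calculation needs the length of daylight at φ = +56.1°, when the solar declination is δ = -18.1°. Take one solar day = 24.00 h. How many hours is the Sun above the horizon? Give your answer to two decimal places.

cos H₀ = −tan φ · tan δ = −tan(+56.1°) × tan(-18.100°) = 0.4864, so H₀ = 1.0628 rad = 60.90°.
Daylight = 2H₀/(2π) × 24.00 h = (1.0628/π) × 24.00 = 8.12 h.

8.12 h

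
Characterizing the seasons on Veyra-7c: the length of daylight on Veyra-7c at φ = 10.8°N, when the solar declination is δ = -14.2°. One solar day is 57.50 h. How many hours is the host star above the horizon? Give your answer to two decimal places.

cos H₀ = −tan φ · tan δ = −tan(+10.8°) × tan(-14.200°) = 0.0483, so H₀ = 1.5225 rad = 87.23°.
Daylight = 2H₀/(2π) × 57.50 h = (1.5225/π) × 57.50 = 27.87 h.

27.87 h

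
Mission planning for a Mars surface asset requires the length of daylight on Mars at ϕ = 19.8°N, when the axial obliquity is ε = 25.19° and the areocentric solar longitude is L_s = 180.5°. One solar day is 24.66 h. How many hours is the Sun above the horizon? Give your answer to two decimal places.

12.32 h

sin δ = sin 25.19° × sin 180.5° = -0.00371, so δ = -0.213°.
cos h₀ = −tan ϕ · tan δ = −tan(+19.8°) × tan(-0.213°) = 0.0013, so h₀ = 1.5695 rad = 89.92°.
Daylight = 2h₀/(2π) × 24.66 h = (1.5695/π) × 24.66 = 12.32 h.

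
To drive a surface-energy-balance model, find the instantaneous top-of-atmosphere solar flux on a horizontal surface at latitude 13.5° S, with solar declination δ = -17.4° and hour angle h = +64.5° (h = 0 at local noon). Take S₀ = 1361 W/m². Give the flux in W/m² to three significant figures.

cos θ_z = sin φ sin δ + cos φ cos δ cos h = 0.069810 + 0.399460 = 0.469270.
Flux = S₀ · cos θ_z = 1361 × 0.469270 = 638.7 W/m².

639 W/m²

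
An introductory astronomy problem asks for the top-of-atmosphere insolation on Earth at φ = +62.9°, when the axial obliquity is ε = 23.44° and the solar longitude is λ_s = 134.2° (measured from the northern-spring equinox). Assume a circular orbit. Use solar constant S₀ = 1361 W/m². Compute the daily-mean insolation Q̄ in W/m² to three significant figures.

Q̄ ≈ 395 W/m²

Solar declination: sin δ = sin ε · sin λ_s = sin 23.44° × sin 134.2° = 0.28518, so δ = +16.570°.
cos H₀ = −tan(+62.9°) tan(+16.570°) = -0.5814, H₀ = 2.1913 rad.
Bracket: H₀ sin φ sin δ + cos φ cos δ sin H₀ = 2.1913×0.89021×0.28518 + 0.45554×0.95847×0.81359 = 0.556306 + 0.355231 = 0.911537.
Q̄ = (S₀/π) × [bracket] = (1361/π) × 0.911537 = 394.9 W/m².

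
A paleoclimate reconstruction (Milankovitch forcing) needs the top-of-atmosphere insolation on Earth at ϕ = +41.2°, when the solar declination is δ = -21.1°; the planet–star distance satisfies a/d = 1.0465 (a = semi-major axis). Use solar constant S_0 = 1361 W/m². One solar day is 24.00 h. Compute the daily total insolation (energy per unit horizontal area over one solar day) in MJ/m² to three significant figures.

cos h₀ = −tan(+41.2°) tan(-21.100°) = 0.3378, h₀ = 1.2262 rad.
Bracket: h₀ sin ϕ sin δ + cos ϕ cos δ sin h₀ = 1.2262×0.65869×-0.36000 + 0.75241×0.93295×0.94122 = -0.290767 + 0.660700 = 0.369933.
Inverse-square distance factor (a/d)² = 1.0465² = 1.095162.
Q̄ = (S_0/π) × 1.095162 × [bracket] = (1361/π) × 1.095162 × 0.369933 = 175.51 W/m².
Daily total = Q̄ × 24.00 h × 3600 s/h = 175.51 × 24.00 × 3600 / 10⁶ = 15.16 MJ/m².

15.2 MJ/m²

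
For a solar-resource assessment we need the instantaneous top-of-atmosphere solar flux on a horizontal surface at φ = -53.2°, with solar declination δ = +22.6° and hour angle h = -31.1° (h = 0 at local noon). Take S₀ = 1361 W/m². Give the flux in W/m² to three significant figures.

cos θ_z = sin φ sin δ + cos φ cos δ cos h = -0.307717 + 0.473537 = 0.165820.
Flux = S₀ · cos θ_z = 1361 × 0.165820 = 225.7 W/m².

226 W/m²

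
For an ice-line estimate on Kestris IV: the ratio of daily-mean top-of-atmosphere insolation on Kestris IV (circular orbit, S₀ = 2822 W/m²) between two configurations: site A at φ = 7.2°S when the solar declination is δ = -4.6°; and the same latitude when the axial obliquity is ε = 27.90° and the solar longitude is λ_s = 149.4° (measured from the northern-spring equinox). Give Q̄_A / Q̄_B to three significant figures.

Q̄_A / Q̄_B ≈ 1.10

— Configuration A (φ=-7.2°):
cos H₀ = −tan(-7.2°) tan(-4.600°) = -0.0102, H₀ = 1.5810 rad.
Bracket: H₀ sin φ sin δ + cos φ cos δ sin H₀ = 1.5810×-0.12533×-0.08020 + 0.99211×0.99678×0.99995 = 0.015891 + 0.988866 = 1.004757.
Q̄ = (S₀/π) × [bracket] = (2822/π) × 1.004757 = 902.54 W/m².
— Configuration B (φ=-7.2°):
Solar declination: sin δ = sin ε · sin λ_s = sin 27.90° × sin 149.4° = 0.23820, so δ = +13.780°.
cos H₀ = −tan(-7.2°) tan(+13.780°) = 0.0310, H₀ = 1.5398 rad.
Bracket: H₀ sin φ sin δ + cos φ cos δ sin H₀ = 1.5398×-0.12533×0.23820 + 0.99211×0.97122×0.99952 = -0.045969 + 0.963095 = 0.917126.
Q̄ = (S₀/π) × [bracket] = (2822/π) × 0.917126 = 823.83 W/m².
Ratio Q̄_A / Q̄_B = 902.54 / 823.83 = 1.096.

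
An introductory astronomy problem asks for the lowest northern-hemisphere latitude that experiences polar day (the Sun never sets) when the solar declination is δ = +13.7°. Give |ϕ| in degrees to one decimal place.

Polar day requires cos h₀ = −tan ϕ tan δ ≤ −1, i.e. tan ϕ tan δ ≥ 1.
The boundary is |tan ϕ| · |tan δ| = 1, so |ϕ| = 90° − |δ| = 90° − 13.7° = 76.3° in the northern hemisphere.

|ϕ| = 76.3°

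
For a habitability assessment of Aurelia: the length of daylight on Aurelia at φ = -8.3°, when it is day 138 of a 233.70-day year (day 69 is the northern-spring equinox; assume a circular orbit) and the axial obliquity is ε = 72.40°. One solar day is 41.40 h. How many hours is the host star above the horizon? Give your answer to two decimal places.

16.26 h

Solar longitude: λ_s = 360° × (138 − 69)/233.70 = 106.290°.
sin δ = sin 72.40° × sin 106.290° = 0.91492, so δ = +66.195°.
cos H₀ = −tan φ · tan δ = −tan(-8.3°) × tan(+66.195°) = 0.3307, so H₀ = 1.2338 rad = 70.69°.
Daylight = 2H₀/(2π) × 41.40 h = (1.2338/π) × 41.40 = 16.26 h.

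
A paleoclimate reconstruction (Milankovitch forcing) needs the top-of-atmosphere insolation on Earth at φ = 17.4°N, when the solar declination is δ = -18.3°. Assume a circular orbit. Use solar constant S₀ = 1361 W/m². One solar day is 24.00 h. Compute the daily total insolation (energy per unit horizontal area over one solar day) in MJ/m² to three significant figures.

cos H₀ = −tan(+17.4°) tan(-18.300°) = 0.1036, H₀ = 1.4670 rad.
Bracket: H₀ sin φ sin δ + cos φ cos δ sin H₀ = 1.4670×0.29904×-0.31399 + 0.95424×0.94943×0.99461 = -0.137745 + 0.901101 = 0.763356.
Q̄ = (S₀/π) × [bracket] = (1361/π) × 0.763356 = 330.70 W/m².
Daily total = Q̄ × 24.00 h × 3600 s/h = 330.70 × 24.00 × 3600 / 10⁶ = 28.57 MJ/m².

28.6 MJ/m²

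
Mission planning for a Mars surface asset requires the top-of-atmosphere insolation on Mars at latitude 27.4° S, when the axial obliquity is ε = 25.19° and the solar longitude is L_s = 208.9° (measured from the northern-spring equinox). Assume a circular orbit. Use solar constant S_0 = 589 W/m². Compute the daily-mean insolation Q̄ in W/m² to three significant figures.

Solar declination: sin δ = sin ε · sin L_s = sin 25.19° × sin 208.9° = -0.20570, so δ = -11.870°.
cos h₀ = −tan(-27.4°) tan(-11.870°) = -0.1090, h₀ = 1.6800 rad.
Bracket: h₀ sin ϕ sin δ + cos ϕ cos δ sin h₀ = 1.6800×-0.46020×-0.20570 + 0.88782×0.97862×0.99405 = 0.159034 + 0.863669 = 1.022703.
Q̄ = (S_0/π) × [bracket] = (589/π) × 1.022703 = 191.7 W/m².

Q̄ ≈ 192 W/m²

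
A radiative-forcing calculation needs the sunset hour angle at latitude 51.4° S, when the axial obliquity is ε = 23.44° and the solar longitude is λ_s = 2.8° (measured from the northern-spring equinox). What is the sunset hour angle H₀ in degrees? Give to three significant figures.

H₀ = 88.6°

Solar declination: sin δ = sin ε · sin λ_s = sin 23.44° × sin 2.8° = 0.01943, so δ = +1.113°.
cos H₀ = −tan φ · tan δ = −tan(-51.4°) × tan(+1.113°) = 0.0243, so H₀ = 1.5464 rad = 88.60°.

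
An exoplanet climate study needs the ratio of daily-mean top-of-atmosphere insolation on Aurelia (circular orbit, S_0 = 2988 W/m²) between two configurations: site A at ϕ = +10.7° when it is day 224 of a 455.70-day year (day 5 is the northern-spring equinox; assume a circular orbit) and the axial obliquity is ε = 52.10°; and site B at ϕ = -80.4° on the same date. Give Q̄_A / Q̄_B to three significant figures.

Q̄_A / Q̄_B ≈ 22.3

— Configuration A (ϕ=+10.7°):
Solar longitude: L_s = 360° × (224 − 5)/455.70 = 173.009°.
sin δ = sin 52.10° × sin 173.009° = 0.09605, so δ = +5.512°.
cos h₀ = −tan(+10.7°) tan(+5.512°) = -0.0182, h₀ = 1.5890 rad.
Bracket: h₀ sin ϕ sin δ + cos ϕ cos δ sin h₀ = 1.5890×0.18567×0.09605 + 0.98261×0.99538×0.99983 = 0.028338 + 0.977904 = 1.006242.
Q̄ = (S_0/π) × [bracket] = (2988/π) × 1.006242 = 957.05 W/m².
— Configuration B (ϕ=-80.4°):
cos h₀ = −tan(-80.4°) tan(+5.512°) = 0.5705, h₀ = 0.9637 rad.
Bracket: h₀ sin ϕ sin δ + cos ϕ cos δ sin h₀ = 0.9637×-0.98600×0.09605 + 0.16677×0.99538×0.82129 = -0.091267 + 0.136334 = 0.045067.
Q̄ = (S_0/π) × [bracket] = (2988/π) × 0.045067 = 42.864 W/m².
Ratio Q̄_A / Q̄_B = 957.05 / 42.864 = 22.33.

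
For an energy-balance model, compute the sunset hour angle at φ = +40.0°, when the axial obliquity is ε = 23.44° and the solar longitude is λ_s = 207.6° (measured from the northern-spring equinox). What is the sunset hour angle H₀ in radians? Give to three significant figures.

Solar declination: sin δ = sin ε · sin λ_s = sin 23.44° × sin 207.6° = -0.18429, so δ = -10.620°.
cos H₀ = −tan φ · tan δ = −tan(+40.0°) × tan(-10.620°) = 0.1573, so H₀ = 1.4128 rad = 80.95°.

H₀ = 1.41 rad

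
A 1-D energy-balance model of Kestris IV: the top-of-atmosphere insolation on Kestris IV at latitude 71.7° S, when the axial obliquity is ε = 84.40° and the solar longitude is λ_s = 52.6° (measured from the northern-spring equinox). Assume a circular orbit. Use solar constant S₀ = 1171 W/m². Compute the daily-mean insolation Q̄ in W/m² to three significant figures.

Solar declination: sin δ = sin ε · sin λ_s = sin 84.40° × sin 52.6° = 0.79062, so δ = +52.244°.
cos H₀ = −tan(-71.7°) tan(+52.244°) = 3.9043 ≥ 1 ⇒ polar night, H₀ = 0 and Q̄ = 0.

Q̄ ≈ 0.00 W/m²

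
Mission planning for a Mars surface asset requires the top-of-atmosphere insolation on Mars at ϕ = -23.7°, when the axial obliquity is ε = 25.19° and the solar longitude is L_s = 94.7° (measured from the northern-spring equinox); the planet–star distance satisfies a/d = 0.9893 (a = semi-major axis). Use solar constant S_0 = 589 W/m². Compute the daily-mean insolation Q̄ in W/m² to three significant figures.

Q̄ ≈ 106 W/m²

Solar declination: sin δ = sin ε · sin L_s = sin 25.19° × sin 94.7° = 0.42419, so δ = +25.099°.
cos h₀ = −tan(-23.7°) tan(+25.099°) = 0.2056, h₀ = 1.3637 rad.
Bracket: h₀ sin ϕ sin δ + cos ϕ cos δ sin h₀ = 1.3637×-0.40195×0.42419 + 0.91566×0.90557×0.97863 = -0.232515 + 0.811474 = 0.578959.
Inverse-square distance factor (a/d)² = 0.9893² = 0.978714.
Q̄ = (S_0/π) × 0.978714 × [bracket] = (589/π) × 0.978714 × 0.578959 = 106.2 W/m².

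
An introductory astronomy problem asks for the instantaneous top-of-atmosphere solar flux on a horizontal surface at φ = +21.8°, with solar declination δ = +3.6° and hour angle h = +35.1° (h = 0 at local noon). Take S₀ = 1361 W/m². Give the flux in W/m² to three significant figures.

1.06e+03 W/m²

cos θ_z = sin φ sin δ + cos φ cos δ cos h = 0.023318 + 0.758141 = 0.781459.
Flux = S₀ · cos θ_z = 1361 × 0.781459 = 1064 W/m².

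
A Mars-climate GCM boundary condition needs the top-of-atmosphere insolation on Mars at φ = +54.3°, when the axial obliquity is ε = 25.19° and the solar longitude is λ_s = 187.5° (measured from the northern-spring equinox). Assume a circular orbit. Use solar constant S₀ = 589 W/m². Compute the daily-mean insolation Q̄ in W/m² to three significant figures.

Q̄ ≈ 96.3 W/m²

Solar declination: sin δ = sin ε · sin λ_s = sin 25.19° × sin 187.5° = -0.05555, so δ = -3.185°.
cos H₀ = −tan(+54.3°) tan(-3.185°) = 0.0774, H₀ = 1.4933 rad.
Bracket: H₀ sin φ sin δ + cos φ cos δ sin H₀ = 1.4933×0.81208×-0.05555 + 0.58354×0.99846×0.99700 = -0.067364 + 0.580893 = 0.513529.
Q̄ = (S₀/π) × [bracket] = (589/π) × 0.513529 = 96.28 W/m².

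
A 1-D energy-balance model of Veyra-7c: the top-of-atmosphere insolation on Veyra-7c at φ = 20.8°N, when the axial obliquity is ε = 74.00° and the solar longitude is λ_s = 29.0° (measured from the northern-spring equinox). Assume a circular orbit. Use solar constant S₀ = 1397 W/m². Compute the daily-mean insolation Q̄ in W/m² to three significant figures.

Solar declination: sin δ = sin ε · sin λ_s = sin 74.00° × sin 29.0° = 0.46603, so δ = +27.777°.
cos H₀ = −tan(+20.8°) tan(+27.777°) = -0.2001, H₀ = 1.7722 rad.
Bracket: H₀ sin φ sin δ + cos φ cos δ sin H₀ = 1.7722×0.35511×0.46603 + 0.93483×0.88477×0.97978 = 0.293285 + 0.810385 = 1.103670.
Q̄ = (S₀/π) × [bracket] = (1397/π) × 1.103670 = 490.8 W/m².

Q̄ ≈ 491 W/m²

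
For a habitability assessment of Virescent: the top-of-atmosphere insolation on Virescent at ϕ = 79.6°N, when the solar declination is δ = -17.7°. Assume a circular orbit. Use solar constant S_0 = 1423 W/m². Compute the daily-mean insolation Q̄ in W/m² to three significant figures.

cos h₀ = −tan(+79.6°) tan(-17.700°) = 1.7389 ≥ 1 ⇒ polar night, h₀ = 0 and Q̄ = 0.

Q̄ ≈ 0.00 W/m²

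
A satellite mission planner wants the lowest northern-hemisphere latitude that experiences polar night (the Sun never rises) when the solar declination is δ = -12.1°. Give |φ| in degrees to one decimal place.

Polar night requires cos H₀ = −tan φ tan δ ≥ 1, i.e. tan φ tan δ ≤ −1.
The boundary is |tan φ| · |tan δ| = 1, so |φ| = 90° − |δ| = 90° − 12.1° = 77.9° in the northern hemisphere.

|φ| = 77.9°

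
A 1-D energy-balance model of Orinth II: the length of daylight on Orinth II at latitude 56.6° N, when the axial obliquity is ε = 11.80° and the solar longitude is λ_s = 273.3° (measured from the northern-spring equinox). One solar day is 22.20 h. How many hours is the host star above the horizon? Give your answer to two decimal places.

Solar declination: sin δ = sin ε · sin λ_s = sin 11.80° × sin 273.3° = -0.20416, so δ = -11.780°.
cos H₀ = −tan φ · tan δ = −tan(+56.6°) × tan(-11.780°) = 0.3163, so H₀ = 1.2490 rad = 71.56°.
Daylight = 2H₀/(2π) × 22.20 h = (1.2490/π) × 22.20 = 8.83 h.

8.83 h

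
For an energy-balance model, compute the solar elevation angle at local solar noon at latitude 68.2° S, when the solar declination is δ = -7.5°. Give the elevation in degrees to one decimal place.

29.3°

At local noon the hour angle is zero, so the zenith angle equals |φ − δ| = |-68.2° − (-7.500°)| = 60.700°.
Elevation = 90° − 60.700° = 29.3°.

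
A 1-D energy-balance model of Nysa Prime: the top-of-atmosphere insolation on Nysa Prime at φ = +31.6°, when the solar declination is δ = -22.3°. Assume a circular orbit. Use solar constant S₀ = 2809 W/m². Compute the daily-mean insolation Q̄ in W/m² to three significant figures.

cos H₀ = −tan(+31.6°) tan(-22.300°) = 0.2523, H₀ = 1.3157 rad.
Bracket: H₀ sin φ sin δ + cos φ cos δ sin H₀ = 1.3157×0.52399×-0.37946 + 0.85173×0.92521×0.96765 = -0.261605 + 0.762536 = 0.500931.
Q̄ = (S₀/π) × [bracket] = (2809/π) × 0.500931 = 447.9 W/m².

Q̄ ≈ 448 W/m²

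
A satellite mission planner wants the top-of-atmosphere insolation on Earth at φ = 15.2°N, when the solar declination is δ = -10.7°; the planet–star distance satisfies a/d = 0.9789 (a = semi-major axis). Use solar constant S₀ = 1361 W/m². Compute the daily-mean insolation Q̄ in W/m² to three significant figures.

cos H₀ = −tan(+15.2°) tan(-10.700°) = 0.0513, H₀ = 1.5194 rad.
Bracket: H₀ sin φ sin δ + cos φ cos δ sin H₀ = 1.5194×0.26219×-0.18567 + 0.96502×0.98261×0.99868 = -0.073966 + 0.946987 = 0.873021.
Inverse-square distance factor (a/d)² = 0.9789² = 0.958245.
Q̄ = (S₀/π) × 0.958245 × [bracket] = (1361/π) × 0.958245 × 0.873021 = 362.4 W/m².

Q̄ ≈ 362 W/m²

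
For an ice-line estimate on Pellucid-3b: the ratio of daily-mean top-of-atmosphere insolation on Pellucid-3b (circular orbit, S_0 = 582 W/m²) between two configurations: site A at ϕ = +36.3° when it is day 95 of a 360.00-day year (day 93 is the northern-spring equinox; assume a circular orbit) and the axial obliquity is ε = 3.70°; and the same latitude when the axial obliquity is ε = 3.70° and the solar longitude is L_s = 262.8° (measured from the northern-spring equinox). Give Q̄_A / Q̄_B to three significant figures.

Q̄_A / Q̄_B ≈ 1.08

— Configuration A (ϕ=+36.3°):
Solar longitude: L_s = 360° × (95 − 93)/360.00 = 2.000°.
sin δ = sin 3.70° × sin 2.000° = 0.00225, so δ = +0.129°.
cos h₀ = −tan(+36.3°) tan(+0.129°) = -0.0017, h₀ = 1.5725 rad.
Bracket: h₀ sin ϕ sin δ + cos ϕ cos δ sin h₀ = 1.5725×0.59201×0.00225 + 0.80593×1.00000×1.00000 = 0.002095 + 0.805930 = 0.808025.
Q̄ = (S_0/π) × [bracket] = (582/π) × 0.808025 = 149.69 W/m².
— Configuration B (ϕ=+36.3°):
Solar declination: sin δ = sin ε · sin L_s = sin 3.70° × sin 262.8° = -0.06402, so δ = -3.671°.
cos h₀ = −tan(+36.3°) tan(-3.671°) = 0.0471, h₀ = 1.5237 rad.
Bracket: h₀ sin ϕ sin δ + cos ϕ cos δ sin h₀ = 1.5237×0.59201×-0.06402 + 0.80593×0.99795×0.99889 = -0.057749 + 0.803385 = 0.745636.
Q̄ = (S_0/π) × [bracket] = (582/π) × 0.745636 = 138.13 W/m².
Ratio Q̄_A / Q̄_B = 149.69 / 138.13 = 1.084.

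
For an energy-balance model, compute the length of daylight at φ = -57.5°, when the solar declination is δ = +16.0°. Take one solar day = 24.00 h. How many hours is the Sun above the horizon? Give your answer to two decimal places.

8.43 h

cos H₀ = −tan φ · tan δ = −tan(-57.5°) × tan(+16.000°) = 0.4501, so H₀ = 1.1039 rad = 63.25°.
Daylight = 2H₀/(2π) × 24.00 h = (1.1039/π) × 24.00 = 8.43 h.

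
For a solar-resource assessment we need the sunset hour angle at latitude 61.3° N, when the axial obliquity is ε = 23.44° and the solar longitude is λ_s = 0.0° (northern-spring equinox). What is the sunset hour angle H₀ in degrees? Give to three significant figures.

Solar declination: sin δ = sin ε · sin λ_s = sin 23.44° × sin 0.0° = 0.00000, so δ = +0.000°.
cos H₀ = −tan φ · tan δ = −tan(+61.3°) × tan(+0.000°) = -0.0000, so H₀ = 1.5708 rad = 90.00°.

H₀ = 90.0°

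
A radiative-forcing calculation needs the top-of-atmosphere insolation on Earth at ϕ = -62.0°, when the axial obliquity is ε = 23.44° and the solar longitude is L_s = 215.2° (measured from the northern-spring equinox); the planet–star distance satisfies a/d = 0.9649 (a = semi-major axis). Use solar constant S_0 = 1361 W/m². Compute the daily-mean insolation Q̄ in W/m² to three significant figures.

Q̄ ≈ 331 W/m²

Solar declination: sin δ = sin ε · sin L_s = sin 23.44° × sin 215.2° = -0.22930, so δ = -13.256°.
cos h₀ = −tan(-62.0°) tan(-13.256°) = -0.4431, h₀ = 2.0298 rad.
Bracket: h₀ sin ϕ sin δ + cos ϕ cos δ sin h₀ = 2.0298×-0.88295×-0.22930 + 0.46947×0.97336×0.89650 = 0.410954 + 0.409668 = 0.820622.
Inverse-square distance factor (a/d)² = 0.9649² = 0.931032.
Q̄ = (S_0/π) × 0.931032 × [bracket] = (1361/π) × 0.931032 × 0.820622 = 331.0 W/m².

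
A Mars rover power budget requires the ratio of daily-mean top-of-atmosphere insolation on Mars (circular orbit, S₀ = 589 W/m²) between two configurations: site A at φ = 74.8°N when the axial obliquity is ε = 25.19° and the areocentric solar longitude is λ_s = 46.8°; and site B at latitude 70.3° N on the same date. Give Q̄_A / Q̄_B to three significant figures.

— Configuration A (φ=+74.8°):
sin δ = sin 25.19° × sin 46.8° = 0.31026, so δ = +18.075°.
cos H₀ = −tan(+74.8°) tan(+18.075°) = -1.2012 ≤ −1 ⇒ polar day, H₀ = π.
Bracket: H₀ sin φ sin δ + cos φ cos δ sin H₀ = 3.1416×0.96502×0.31026 + 0.26219×0.95065×0.00000 = 0.940617 + 0.000000 = 0.940617.
Q̄ = (S₀/π) × [bracket] = (589/π) × 0.940617 = 176.35 W/m².
— Configuration B (φ=+70.3°):
cos H₀ = −tan(+70.3°) tan(+18.075°) = -0.9115, H₀ = 2.7178 rad.
Bracket: H₀ sin φ sin δ + cos φ cos δ sin H₀ = 2.7178×0.94147×0.31026 + 0.33710×0.95065×0.41126 = 0.793871 + 0.131794 = 0.925665.
Q̄ = (S₀/π) × [bracket] = (589/π) × 0.925665 = 173.55 W/m².
Ratio Q̄_A / Q̄_B = 176.35 / 173.55 = 1.016.

Q̄_A / Q̄_B ≈ 1.02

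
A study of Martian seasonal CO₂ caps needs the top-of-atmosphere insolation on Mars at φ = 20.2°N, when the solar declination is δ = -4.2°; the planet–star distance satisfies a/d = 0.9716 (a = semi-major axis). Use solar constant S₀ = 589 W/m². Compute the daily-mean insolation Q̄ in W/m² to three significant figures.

Q̄ ≈ 159 W/m²

cos H₀ = −tan(+20.2°) tan(-4.200°) = 0.0270, H₀ = 1.5438 rad.
Bracket: H₀ sin φ sin δ + cos φ cos δ sin H₀ = 1.5438×0.34530×-0.07324 + 0.93849×0.99731×0.99963 = -0.039042 + 0.935619 = 0.896577.
Inverse-square distance factor (a/d)² = 0.9716² = 0.944007.
Q̄ = (S₀/π) × 0.944007 × [bracket] = (589/π) × 0.944007 × 0.896577 = 158.7 W/m².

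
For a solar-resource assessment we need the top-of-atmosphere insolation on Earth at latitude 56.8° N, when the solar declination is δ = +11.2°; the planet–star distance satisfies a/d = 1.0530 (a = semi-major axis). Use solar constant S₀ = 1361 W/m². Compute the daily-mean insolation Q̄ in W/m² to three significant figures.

cos H₀ = −tan(+56.8°) tan(+11.200°) = -0.3026, H₀ = 1.8782 rad.
Bracket: H₀ sin φ sin δ + cos φ cos δ sin H₀ = 1.8782×0.83676×0.19423 + 0.54756×0.98096×0.95312 = 0.305252 + 0.511954 = 0.817206.
Inverse-square distance factor (a/d)² = 1.0530² = 1.108809.
Q̄ = (S₀/π) × 1.108809 × [bracket] = (1361/π) × 1.108809 × 0.817206 = 392.6 W/m².

Q̄ ≈ 393 W/m²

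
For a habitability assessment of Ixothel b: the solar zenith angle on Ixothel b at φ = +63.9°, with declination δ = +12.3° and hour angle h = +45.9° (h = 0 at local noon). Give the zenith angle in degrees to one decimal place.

θ_z = 60.6°

cos θ_z = sin φ sin δ + cos φ cos δ cos h = 0.191307 + 0.299132 = 0.490439.
θ_z = arccos(0.490439) = 60.6°.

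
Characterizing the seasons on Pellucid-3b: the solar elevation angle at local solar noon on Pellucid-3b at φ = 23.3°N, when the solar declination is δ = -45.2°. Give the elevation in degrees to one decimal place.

21.5°

At local noon the hour angle is zero, so the zenith angle equals |φ − δ| = |+23.3° − (-45.200°)| = 68.500°.
Elevation = 90° − 68.500° = 21.5°.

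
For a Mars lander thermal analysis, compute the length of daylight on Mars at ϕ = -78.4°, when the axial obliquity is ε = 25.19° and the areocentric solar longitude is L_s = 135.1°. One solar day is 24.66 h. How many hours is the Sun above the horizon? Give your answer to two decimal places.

sin δ = sin 25.19° × sin 135.1° = 0.30043, so δ = +17.484°.
cos h₀ = −tan ϕ · tan δ = 1.5345 ≥ 1, so the Sun never rises (polar night) and h₀ = 0.
Daylight = 2h₀/(2π) × 24.66 h = (0.0000/π) × 24.66 = 0.00 h.

0.00 h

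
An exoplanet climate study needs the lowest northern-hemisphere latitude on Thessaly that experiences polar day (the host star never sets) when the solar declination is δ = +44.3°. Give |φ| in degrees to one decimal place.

Polar day requires cos H₀ = −tan φ tan δ ≤ −1, i.e. tan φ tan δ ≥ 1.
The boundary is |tan φ| · |tan δ| = 1, so |φ| = 90° − |δ| = 90° − 44.3° = 45.7° in the northern hemisphere.

|φ| = 45.7°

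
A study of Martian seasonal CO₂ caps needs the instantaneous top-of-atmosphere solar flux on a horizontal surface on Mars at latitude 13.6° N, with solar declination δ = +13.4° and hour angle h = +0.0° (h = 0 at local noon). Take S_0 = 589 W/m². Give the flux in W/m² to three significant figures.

cos θ_z = sin ϕ sin δ + cos ϕ cos δ cos h = 0.054494 + 0.945500 = 0.999994.
Flux = S_0 · cos θ_z = 589 × 0.999994 = 589.0 W/m².

589 W/m²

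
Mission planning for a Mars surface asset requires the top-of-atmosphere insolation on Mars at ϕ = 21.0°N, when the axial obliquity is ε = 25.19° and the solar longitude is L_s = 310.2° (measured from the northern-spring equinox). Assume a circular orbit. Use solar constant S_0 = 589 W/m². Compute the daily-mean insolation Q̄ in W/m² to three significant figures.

Solar declination: sin δ = sin ε · sin L_s = sin 25.19° × sin 310.2° = -0.32509, so δ = -18.971°.
cos h₀ = −tan(+21.0°) tan(-18.971°) = 0.1320, h₀ = 1.4385 rad.
Bracket: h₀ sin ϕ sin δ + cos ϕ cos δ sin h₀ = 1.4385×0.35837×-0.32509 + 0.93358×0.94568×0.99126 = -0.167589 + 0.875152 = 0.707563.
Q̄ = (S_0/π) × [bracket] = (589/π) × 0.707563 = 132.7 W/m².

Q̄ ≈ 133 W/m²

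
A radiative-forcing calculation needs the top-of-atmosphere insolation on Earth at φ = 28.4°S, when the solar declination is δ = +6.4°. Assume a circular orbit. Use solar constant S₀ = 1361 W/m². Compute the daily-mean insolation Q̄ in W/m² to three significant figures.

cos H₀ = −tan(-28.4°) tan(+6.400°) = 0.0606, H₀ = 1.5101 rad.
Bracket: H₀ sin φ sin δ + cos φ cos δ sin H₀ = 1.5101×-0.47562×0.11147 + 0.87965×0.99377×0.99816 = -0.080062 + 0.872561 = 0.792499.
Q̄ = (S₀/π) × [bracket] = (1361/π) × 0.792499 = 343.3 W/m².

Q̄ ≈ 343 W/m²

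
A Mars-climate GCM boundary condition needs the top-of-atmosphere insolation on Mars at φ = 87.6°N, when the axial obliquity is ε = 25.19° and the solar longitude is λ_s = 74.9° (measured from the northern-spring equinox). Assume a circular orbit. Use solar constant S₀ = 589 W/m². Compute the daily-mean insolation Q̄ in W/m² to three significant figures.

Solar declination: sin δ = sin ε · sin λ_s = sin 25.19° × sin 74.9° = 0.41093, so δ = +24.263°.
cos H₀ = −tan(+87.6°) tan(+24.263°) = -10.7543 ≤ −1 ⇒ polar day, H₀ = π.
Bracket: H₀ sin φ sin δ + cos φ cos δ sin H₀ = 3.1416×0.99912×0.41093 + 0.04188×0.91167×0.00000 = 1.289842 + 0.000000 = 1.289842.
Q̄ = (S₀/π) × [bracket] = (589/π) × 1.289842 = 241.8 W/m².

Q̄ ≈ 242 W/m²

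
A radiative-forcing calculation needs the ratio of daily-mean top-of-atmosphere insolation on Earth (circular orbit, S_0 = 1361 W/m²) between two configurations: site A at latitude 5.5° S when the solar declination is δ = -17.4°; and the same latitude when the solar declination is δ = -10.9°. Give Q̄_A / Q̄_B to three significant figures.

— Configuration A (ϕ=-5.5°):
cos h₀ = −tan(-5.5°) tan(-17.400°) = -0.0302, h₀ = 1.6010 rad.
Bracket: h₀ sin ϕ sin δ + cos ϕ cos δ sin h₀ = 1.6010×-0.09585×-0.29904 + 0.99540×0.95424×0.99954 = 0.045889 + 0.949414 = 0.995303.
Q̄ = (S_0/π) × [bracket] = (1361/π) × 0.995303 = 431.18 W/m².
— Configuration B (ϕ=-5.5°):
cos h₀ = −tan(-5.5°) tan(-10.900°) = -0.0185, h₀ = 1.5893 rad.
Bracket: h₀ sin ϕ sin δ + cos ϕ cos δ sin h₀ = 1.5893×-0.09585×-0.18910 + 0.99540×0.98196×0.99983 = 0.028806 + 0.977277 = 1.006083.
Q̄ = (S_0/π) × [bracket] = (1361/π) × 1.006083 = 435.86 W/m².
Ratio Q̄_A / Q̄_B = 431.18 / 435.86 = 0.9893.

Q̄_A / Q̄_B ≈ 0.989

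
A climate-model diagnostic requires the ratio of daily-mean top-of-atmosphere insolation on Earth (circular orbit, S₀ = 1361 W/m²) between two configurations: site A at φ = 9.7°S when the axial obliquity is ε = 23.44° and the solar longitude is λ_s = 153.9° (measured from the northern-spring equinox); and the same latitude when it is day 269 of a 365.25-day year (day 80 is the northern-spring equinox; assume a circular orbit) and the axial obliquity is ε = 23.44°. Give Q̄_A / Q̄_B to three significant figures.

Q̄_A / Q̄_B ≈ 0.928

— Configuration A (φ=-9.7°):
Solar declination: sin δ = sin ε · sin λ_s = sin 23.44° × sin 153.9° = 0.17500, so δ = +10.079°.
cos H₀ = −tan(-9.7°) tan(+10.079°) = 0.0304, H₀ = 1.5404 rad.
Bracket: H₀ sin φ sin δ + cos φ cos δ sin H₀ = 1.5404×-0.16849×0.17500 + 0.98570×0.98457×0.99954 = -0.045420 + 0.970044 = 0.924624.
Q̄ = (S₀/π) × [bracket] = (1361/π) × 0.924624 = 400.57 W/m².
— Configuration B (φ=-9.7°):
Solar longitude: λ_s = 360° × (269 − 80)/365.25 = 186.283°.
sin δ = sin 23.44° × sin 186.283° = -0.04354, so δ = -2.495°.
cos H₀ = −tan(-9.7°) tan(-2.495°) = -0.0074, H₀ = 1.5782 rad.
Bracket: H₀ sin φ sin δ + cos φ cos δ sin H₀ = 1.5782×-0.16849×-0.04354 + 0.98570×0.99905×0.99997 = 0.011578 + 0.984734 = 0.996312.
Q̄ = (S₀/π) × [bracket] = (1361/π) × 0.996312 = 431.62 W/m².
Ratio Q̄_A / Q̄_B = 400.57 / 431.62 = 0.9281.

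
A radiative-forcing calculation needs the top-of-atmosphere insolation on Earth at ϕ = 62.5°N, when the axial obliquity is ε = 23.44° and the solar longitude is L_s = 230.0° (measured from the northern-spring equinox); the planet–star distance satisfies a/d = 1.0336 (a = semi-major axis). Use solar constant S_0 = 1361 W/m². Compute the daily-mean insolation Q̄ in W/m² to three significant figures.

Solar declination: sin δ = sin ε · sin L_s = sin 23.44° × sin 230.0° = -0.30472, so δ = -17.742°.
cos h₀ = −tan(+62.5°) tan(-17.742°) = 0.6146, h₀ = 0.9089 rad.
Bracket: h₀ sin ϕ sin δ + cos ϕ cos δ sin h₀ = 0.9089×0.88701×-0.30472 + 0.46175×0.95244×0.78884 = -0.245666 + 0.346923 = 0.101257.
Inverse-square distance factor (a/d)² = 1.0336² = 1.068329.
Q̄ = (S_0/π) × 1.068329 × [bracket] = (1361/π) × 1.068329 × 0.101257 = 46.86 W/m².

Q̄ ≈ 46.9 W/m²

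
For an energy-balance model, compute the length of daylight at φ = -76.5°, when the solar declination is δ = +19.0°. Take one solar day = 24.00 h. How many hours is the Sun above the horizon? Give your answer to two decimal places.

cos H₀ = −tan φ · tan δ = 1.4342 ≥ 1, so the Sun never rises (polar night) and H₀ = 0.
Daylight = 2H₀/(2π) × 24.00 h = (0.0000/π) × 24.00 = 0.00 h.

0.00 h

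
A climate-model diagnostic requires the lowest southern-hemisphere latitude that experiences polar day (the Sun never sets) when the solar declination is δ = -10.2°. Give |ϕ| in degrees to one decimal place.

|ϕ| = 79.8°

Polar day requires cos h₀ = −tan ϕ tan δ ≤ −1, i.e. tan ϕ tan δ ≥ 1.
The boundary is |tan ϕ| · |tan δ| = 1, so |ϕ| = 90° − |δ| = 90° − 10.2° = 79.8° in the southern hemisphere.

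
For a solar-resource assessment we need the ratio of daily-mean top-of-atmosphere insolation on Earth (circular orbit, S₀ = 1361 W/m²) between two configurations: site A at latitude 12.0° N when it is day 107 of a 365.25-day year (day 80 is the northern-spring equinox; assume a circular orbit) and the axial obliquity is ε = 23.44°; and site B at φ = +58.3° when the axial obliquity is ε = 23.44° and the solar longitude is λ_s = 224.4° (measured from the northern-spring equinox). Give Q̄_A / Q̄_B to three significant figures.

— Configuration A (φ=+12.0°):
Solar longitude: λ_s = 360° × (107 − 80)/365.25 = 26.612°.
sin δ = sin 23.44° × sin 26.612° = 0.17819, so δ = +10.264°.
cos H₀ = −tan(+12.0°) tan(+10.264°) = -0.0385, H₀ = 1.6093 rad.
Bracket: H₀ sin φ sin δ + cos φ cos δ sin H₀ = 1.6093×0.20791×0.17819 + 0.97815×0.98400×0.99926 = 0.059621 + 0.961787 = 1.021408.
Q̄ = (S₀/π) × [bracket] = (1361/π) × 1.021408 = 442.49 W/m².
— Configuration B (φ=+58.3°):
Solar declination: sin δ = sin ε · sin λ_s = sin 23.44° × sin 224.4° = -0.27832, so δ = -16.160°.
cos H₀ = −tan(+58.3°) tan(-16.160°) = 0.4692, H₀ = 1.0824 rad.
Bracket: H₀ sin φ sin δ + cos φ cos δ sin H₀ = 1.0824×0.85081×-0.27832 + 0.52547×0.96049×0.88311 = -0.256310 + 0.445713 = 0.189403.
Q̄ = (S₀/π) × [bracket] = (1361/π) × 0.189403 = 82.053 W/m².
Ratio Q̄_A / Q̄_B = 442.49 / 82.053 = 5.393.

Q̄_A / Q̄_B ≈ 5.39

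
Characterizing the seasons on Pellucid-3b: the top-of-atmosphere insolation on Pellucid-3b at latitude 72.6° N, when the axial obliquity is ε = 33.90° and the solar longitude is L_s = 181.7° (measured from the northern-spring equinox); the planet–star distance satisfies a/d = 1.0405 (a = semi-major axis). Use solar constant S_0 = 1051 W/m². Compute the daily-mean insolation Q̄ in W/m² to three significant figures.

Q̄ ≈ 99.5 W/m²

Solar declination: sin δ = sin ε · sin L_s = sin 33.90° × sin 181.7° = -0.01655, so δ = -0.948°.
cos h₀ = −tan(+72.6°) tan(-0.948°) = 0.0528, h₀ = 1.5180 rad.
Bracket: h₀ sin ϕ sin δ + cos ϕ cos δ sin h₀ = 1.5180×0.95424×-0.01655 + 0.29904×0.99986×0.99860 = -0.023973 + 0.298580 = 0.274607.
Inverse-square distance factor (a/d)² = 1.0405² = 1.082640.
Q̄ = (S_0/π) × 1.082640 × [bracket] = (1051/π) × 1.082640 × 0.274607 = 99.46 W/m².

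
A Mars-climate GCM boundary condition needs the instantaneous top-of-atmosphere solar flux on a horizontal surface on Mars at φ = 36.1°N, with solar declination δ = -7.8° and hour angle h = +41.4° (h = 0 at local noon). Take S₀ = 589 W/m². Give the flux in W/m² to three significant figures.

cos θ_z = sin φ sin δ + cos φ cos δ cos h = -0.079963 + 0.600475 = 0.520512.
Flux = S₀ · cos θ_z = 589 × 0.520512 = 306.6 W/m².

307 W/m²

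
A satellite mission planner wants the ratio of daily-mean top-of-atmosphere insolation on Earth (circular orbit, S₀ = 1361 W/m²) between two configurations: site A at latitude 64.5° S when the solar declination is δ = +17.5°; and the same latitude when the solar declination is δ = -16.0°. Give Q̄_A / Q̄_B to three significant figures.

Q̄_A / Q̄_B ≈ 0.0882

— Configuration A (φ=-64.5°):
cos H₀ = −tan(-64.5°) tan(+17.500°) = 0.6610, H₀ = 0.8486 rad.
Bracket: H₀ sin φ sin δ + cos φ cos δ sin H₀ = 0.8486×-0.90259×0.30071 + 0.43051×0.95372×0.75035 = -0.230325 + 0.308083 = 0.077758.
Q̄ = (S₀/π) × [bracket] = (1361/π) × 0.077758 = 33.686 W/m².
— Configuration B (φ=-64.5°):
cos H₀ = −tan(-64.5°) tan(-16.000°) = -0.6012, H₀ = 2.2158 rad.
Bracket: H₀ sin φ sin δ + cos φ cos δ sin H₀ = 2.2158×-0.90259×-0.27564 + 0.43051×0.96126×0.79912 = 0.551269 + 0.330701 = 0.881970.
Q̄ = (S₀/π) × [bracket] = (1361/π) × 0.881970 = 382.09 W/m².
Ratio Q̄_A / Q̄_B = 33.686 / 382.09 = 0.08816.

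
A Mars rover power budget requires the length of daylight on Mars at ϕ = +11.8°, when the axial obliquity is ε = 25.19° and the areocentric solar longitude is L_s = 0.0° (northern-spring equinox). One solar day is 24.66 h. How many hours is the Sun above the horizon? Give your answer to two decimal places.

sin δ = sin 25.19° × sin 0.0° = 0.00000, so δ = +0.000°.
cos h₀ = −tan ϕ · tan δ = −tan(+11.8°) × tan(+0.000°) = -0.0000, so h₀ = 1.5708 rad = 90.00°.
Daylight = 2h₀/(2π) × 24.66 h = (1.5708/π) × 24.66 = 12.33 h.

12.33 h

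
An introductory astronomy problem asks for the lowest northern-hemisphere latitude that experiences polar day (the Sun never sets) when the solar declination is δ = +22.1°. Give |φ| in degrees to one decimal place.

|φ| = 67.9°

Polar day requires cos H₀ = −tan φ tan δ ≤ −1, i.e. tan φ tan δ ≥ 1.
The boundary is |tan φ| · |tan δ| = 1, so |φ| = 90° − |δ| = 90° − 22.1° = 67.9° in the northern hemisphere.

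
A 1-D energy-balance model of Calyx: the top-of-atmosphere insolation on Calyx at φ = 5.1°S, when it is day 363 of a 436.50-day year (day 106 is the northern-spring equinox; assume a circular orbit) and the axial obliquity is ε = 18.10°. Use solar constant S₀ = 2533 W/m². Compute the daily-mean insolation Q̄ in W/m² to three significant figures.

Solar longitude: λ_s = 360° × (363 − 106)/436.50 = 211.959°.
sin δ = sin 18.10° × sin 211.959° = -0.16444, so δ = -9.465°.
cos H₀ = −tan(-5.1°) tan(-9.465°) = -0.0149, H₀ = 1.5857 rad.
Bracket: H₀ sin φ sin δ + cos φ cos δ sin H₀ = 1.5857×-0.08889×-0.16444 + 0.99604×0.98639×0.99989 = 0.023178 + 0.982376 = 1.005554.
Q̄ = (S₀/π) × [bracket] = (2533/π) × 1.005554 = 810.8 W/m².

Q̄ ≈ 811 W/m²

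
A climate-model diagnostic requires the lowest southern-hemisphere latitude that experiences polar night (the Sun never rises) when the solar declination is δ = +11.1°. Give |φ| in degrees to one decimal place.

Polar night requires cos H₀ = −tan φ tan δ ≥ 1, i.e. tan φ tan δ ≤ −1.
The boundary is |tan φ| · |tan δ| = 1, so |φ| = 90° − |δ| = 90° − 11.1° = 78.9° in the southern hemisphere.

|φ| = 78.9°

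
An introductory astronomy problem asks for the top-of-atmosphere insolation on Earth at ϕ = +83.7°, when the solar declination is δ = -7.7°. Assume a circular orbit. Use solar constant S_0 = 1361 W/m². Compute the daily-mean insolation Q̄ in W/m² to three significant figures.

cos h₀ = −tan(+83.7°) tan(-7.700°) = 1.2247 ≥ 1 ⇒ polar night, h₀ = 0 and Q̄ = 0.

Q̄ ≈ 0.00 W/m²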